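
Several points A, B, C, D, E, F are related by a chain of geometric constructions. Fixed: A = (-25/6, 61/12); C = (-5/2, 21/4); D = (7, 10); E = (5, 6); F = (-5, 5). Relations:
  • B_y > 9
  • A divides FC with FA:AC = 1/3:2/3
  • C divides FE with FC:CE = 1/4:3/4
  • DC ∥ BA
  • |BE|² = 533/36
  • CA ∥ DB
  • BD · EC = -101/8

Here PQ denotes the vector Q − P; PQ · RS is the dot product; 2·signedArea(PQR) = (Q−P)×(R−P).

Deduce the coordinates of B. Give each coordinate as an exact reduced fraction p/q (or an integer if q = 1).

B = (16/3, 59/6)

1. B_x = 16/3  [DC ∥ BA ∩ CA ∥ DB]
2. B_y = 59/6  [DC ∥ BA ∩ CA ∥ DB]
   → B = (16/3, 59/6)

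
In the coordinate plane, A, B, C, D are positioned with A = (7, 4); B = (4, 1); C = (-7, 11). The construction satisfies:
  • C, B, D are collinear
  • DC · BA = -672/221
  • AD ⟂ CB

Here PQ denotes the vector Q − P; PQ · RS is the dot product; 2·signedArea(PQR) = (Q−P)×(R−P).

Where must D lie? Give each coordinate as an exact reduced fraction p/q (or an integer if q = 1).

1. D_x = 917/221  [C, B, D are collinear ∩ AD ⟂ CB]
2. D_y = 191/221  [C, B, D are collinear ∩ AD ⟂ CB]
   → D = (917/221, 191/221)

D = (917/221, 191/221)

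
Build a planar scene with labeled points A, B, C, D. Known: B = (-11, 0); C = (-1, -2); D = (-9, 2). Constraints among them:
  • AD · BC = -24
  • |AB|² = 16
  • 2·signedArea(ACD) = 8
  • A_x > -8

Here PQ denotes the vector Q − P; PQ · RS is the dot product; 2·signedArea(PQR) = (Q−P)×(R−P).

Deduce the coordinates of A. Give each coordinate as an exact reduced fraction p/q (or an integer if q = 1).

A = (-7, 0)

1. A_x = -7  [AD · BC = -24 ∩ 2·signedArea(ACD) = 8]
2. A_y = 0  [AD · BC = -24 ∩ 2·signedArea(ACD) = 8]
   → A = (-7, 0)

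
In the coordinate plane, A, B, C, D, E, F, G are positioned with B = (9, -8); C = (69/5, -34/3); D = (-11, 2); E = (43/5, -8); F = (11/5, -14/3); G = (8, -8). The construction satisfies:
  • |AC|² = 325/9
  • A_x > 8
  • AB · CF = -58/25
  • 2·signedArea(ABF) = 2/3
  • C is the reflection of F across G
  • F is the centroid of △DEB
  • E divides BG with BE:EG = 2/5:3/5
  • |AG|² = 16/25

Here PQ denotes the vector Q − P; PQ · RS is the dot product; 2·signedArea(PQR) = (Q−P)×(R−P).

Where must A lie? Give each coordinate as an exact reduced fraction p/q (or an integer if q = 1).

1. A_x = 44/5  [AB · CF = -58/25 ∩ 2·signedArea(ABF) = 2/3]
2. A_y = -8  [AB · CF = -58/25 ∩ 2·signedArea(ABF) = 2/3]
   → A = (44/5, -8)

A = (44/5, -8)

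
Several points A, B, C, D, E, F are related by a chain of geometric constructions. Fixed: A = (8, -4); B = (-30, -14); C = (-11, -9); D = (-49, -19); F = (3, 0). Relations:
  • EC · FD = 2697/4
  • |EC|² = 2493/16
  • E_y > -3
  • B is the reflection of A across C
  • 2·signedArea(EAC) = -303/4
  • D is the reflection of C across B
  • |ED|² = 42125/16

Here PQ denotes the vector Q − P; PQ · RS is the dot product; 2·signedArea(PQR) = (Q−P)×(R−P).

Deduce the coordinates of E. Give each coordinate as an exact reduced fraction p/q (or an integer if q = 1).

1. E_x = -1/2  [EC · FD = 2697/4 ∩ 2·signedArea(EAC) = -303/4]
2. E_y = -9/4  [EC · FD = 2697/4 ∩ 2·signedArea(EAC) = -303/4]
   → E = (-1/2, -9/4)

E = (-1/2, -9/4)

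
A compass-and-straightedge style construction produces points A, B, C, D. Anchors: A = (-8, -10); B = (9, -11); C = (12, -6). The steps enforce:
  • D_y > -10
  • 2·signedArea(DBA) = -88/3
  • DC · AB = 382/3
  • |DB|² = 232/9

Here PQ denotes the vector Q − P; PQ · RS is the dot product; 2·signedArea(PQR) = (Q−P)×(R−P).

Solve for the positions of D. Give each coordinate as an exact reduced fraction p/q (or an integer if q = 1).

1. D_x = 13/3  [DC · AB = 382/3 ∩ 2·signedArea(DBA) = -88/3]
2. D_y = -9  [DC · AB = 382/3 ∩ 2·signedArea(DBA) = -88/3]
   → D = (13/3, -9)

D = (13/3, -9)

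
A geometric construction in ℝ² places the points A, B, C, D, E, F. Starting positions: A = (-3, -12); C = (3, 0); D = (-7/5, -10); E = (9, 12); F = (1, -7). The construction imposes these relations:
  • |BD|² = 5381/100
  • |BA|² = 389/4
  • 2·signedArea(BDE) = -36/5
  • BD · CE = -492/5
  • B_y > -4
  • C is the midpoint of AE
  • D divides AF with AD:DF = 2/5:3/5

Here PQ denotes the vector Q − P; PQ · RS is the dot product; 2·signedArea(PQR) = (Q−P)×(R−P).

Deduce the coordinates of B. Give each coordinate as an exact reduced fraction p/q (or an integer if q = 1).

B = (2, -7/2)

1. B_x = 2  [2·signedArea(BDE) = -36/5 ∩ BD · CE = -492/5]
2. B_y = -7/2  [2·signedArea(BDE) = -36/5 ∩ BD · CE = -492/5]
   → B = (2, -7/2)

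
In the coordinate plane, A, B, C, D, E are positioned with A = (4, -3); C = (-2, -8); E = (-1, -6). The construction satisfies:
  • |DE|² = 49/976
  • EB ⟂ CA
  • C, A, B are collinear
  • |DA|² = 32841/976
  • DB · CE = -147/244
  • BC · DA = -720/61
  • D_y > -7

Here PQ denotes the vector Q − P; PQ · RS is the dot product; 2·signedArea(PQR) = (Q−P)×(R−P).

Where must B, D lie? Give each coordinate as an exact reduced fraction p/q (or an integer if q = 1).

1. B_x = -26/61  [C, A, B are collinear ∩ EB ⟂ CA]
2. B_y = -408/61  [C, A, B are collinear ∩ EB ⟂ CA]
   → B = (-26/61, -408/61)
3. D_x = -209/244  [DB · CE = -147/244 ∩ BC · DA = -720/61]
4. D_y = -753/122  [DB · CE = -147/244 ∩ BC · DA = -720/61]
   → D = (-209/244, -753/122)

B = (-26/61, -408/61)
D = (-209/244, -753/122)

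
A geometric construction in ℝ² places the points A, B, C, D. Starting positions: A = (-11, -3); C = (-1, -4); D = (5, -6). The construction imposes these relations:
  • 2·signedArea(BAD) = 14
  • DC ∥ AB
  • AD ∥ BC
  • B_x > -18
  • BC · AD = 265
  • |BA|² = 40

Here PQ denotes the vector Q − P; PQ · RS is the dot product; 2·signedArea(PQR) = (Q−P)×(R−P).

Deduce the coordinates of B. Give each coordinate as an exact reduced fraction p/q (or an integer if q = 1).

1. B_x = -17  [AD ∥ BC ∩ DC ∥ AB]
2. B_y = -1  [AD ∥ BC ∩ DC ∥ AB]
   → B = (-17, -1)

B = (-17, -1)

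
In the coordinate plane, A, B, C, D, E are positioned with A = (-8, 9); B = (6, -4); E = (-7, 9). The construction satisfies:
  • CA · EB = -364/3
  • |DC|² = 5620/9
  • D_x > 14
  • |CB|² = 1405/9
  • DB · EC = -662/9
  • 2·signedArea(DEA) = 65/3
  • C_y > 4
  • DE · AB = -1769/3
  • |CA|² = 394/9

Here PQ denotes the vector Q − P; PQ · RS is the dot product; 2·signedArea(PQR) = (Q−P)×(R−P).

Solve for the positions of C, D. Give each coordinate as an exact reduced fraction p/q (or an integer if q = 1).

1. C_x = -3  [line -13·x + 13·y + -299/3 = 0 ∩ |CA|² = 394/9]
2. C_y = 14/3  [line -13·x + 13·y + -299/3 = 0 ∩ |CA|² = 394/9]
   → C = (-3, 14/3)
3. D_x = 15  [DB · EC = -662/9 ∩ 2·signedArea(DEA) = 65/3]
4. D_y = -38/3  [DB · EC = -662/9 ∩ 2·signedArea(DEA) = 65/3]
   → D = (15, -38/3)

C = (-3, 14/3)
D = (15, -38/3)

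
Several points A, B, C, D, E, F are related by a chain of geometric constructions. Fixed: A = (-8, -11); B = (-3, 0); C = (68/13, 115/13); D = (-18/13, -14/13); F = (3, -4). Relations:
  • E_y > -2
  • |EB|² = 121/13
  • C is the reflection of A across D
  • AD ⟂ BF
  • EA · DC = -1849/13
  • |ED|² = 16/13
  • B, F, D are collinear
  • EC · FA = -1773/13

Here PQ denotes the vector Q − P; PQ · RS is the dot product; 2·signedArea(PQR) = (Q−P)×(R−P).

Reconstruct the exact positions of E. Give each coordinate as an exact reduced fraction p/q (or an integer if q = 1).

1. E_x = -6/13  [EC · FA = -1773/13 ∩ EA · DC = -1849/13]
2. E_y = -22/13  [EC · FA = -1773/13 ∩ EA · DC = -1849/13]
   → E = (-6/13, -22/13)

E = (-6/13, -22/13)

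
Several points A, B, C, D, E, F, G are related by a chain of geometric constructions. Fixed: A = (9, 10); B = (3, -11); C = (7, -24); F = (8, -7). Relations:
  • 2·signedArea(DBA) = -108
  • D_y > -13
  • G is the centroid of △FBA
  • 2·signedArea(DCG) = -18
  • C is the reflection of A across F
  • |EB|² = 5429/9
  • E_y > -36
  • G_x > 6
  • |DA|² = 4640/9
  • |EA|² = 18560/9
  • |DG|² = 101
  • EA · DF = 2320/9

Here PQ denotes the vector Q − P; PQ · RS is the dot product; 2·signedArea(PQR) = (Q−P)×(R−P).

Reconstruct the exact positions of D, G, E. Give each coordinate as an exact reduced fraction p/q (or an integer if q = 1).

D = (23/3, -38/3)
E = (19/3, -106/3)
G = (20/3, -8/3)

1. G_x = 20/3  [G is the centroid of △FBA]
2. G_y = -8/3  [G is the centroid of △FBA]
   → G = (20/3, -8/3)
3. D_x = 23/3  [2·signedArea(DCG) = -18 ∩ 2·signedArea(DBA) = -108]
4. D_y = -38/3  [2·signedArea(DCG) = -18 ∩ 2·signedArea(DBA) = -108]
   → D = (23/3, -38/3)
5. E_x = 19/3  [line -1/3·x + -17/3·y + -1783/9 = 0 ∩ |EA|² = 18560/9]
6. E_y = -106/3  [line -1/3·x + -17/3·y + -1783/9 = 0 ∩ |EA|² = 18560/9]
   → E = (19/3, -106/3)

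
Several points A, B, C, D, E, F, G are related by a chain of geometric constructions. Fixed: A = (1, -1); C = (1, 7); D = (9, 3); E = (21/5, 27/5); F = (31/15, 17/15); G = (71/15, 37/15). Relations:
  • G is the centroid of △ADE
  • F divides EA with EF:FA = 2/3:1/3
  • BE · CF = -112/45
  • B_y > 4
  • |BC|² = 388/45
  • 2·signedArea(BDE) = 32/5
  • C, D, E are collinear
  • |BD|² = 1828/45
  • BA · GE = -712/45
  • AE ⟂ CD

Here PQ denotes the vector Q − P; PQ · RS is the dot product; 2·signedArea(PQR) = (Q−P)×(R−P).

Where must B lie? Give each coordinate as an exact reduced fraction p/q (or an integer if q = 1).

1. B_x = 43/15  [2·signedArea(BDE) = 32/5 ∩ BA · GE = -712/45]
2. B_y = 71/15  [2·signedArea(BDE) = 32/5 ∩ BA · GE = -712/45]
   → B = (43/15, 71/15)

B = (43/15, 71/15)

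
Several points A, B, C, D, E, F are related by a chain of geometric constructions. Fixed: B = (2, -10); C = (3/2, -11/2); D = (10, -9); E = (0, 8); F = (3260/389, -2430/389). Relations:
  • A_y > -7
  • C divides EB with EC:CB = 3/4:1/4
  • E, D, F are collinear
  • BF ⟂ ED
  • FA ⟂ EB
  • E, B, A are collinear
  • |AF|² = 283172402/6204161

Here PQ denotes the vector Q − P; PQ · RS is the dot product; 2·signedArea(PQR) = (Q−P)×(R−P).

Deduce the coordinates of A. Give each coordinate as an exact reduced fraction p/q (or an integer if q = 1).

1. A_x = 26569/15949  [E, B, A are collinear ∩ FA ⟂ EB]
2. A_y = -111529/15949  [E, B, A are collinear ∩ FA ⟂ EB]
   → A = (26569/15949, -111529/15949)

A = (26569/15949, -111529/15949)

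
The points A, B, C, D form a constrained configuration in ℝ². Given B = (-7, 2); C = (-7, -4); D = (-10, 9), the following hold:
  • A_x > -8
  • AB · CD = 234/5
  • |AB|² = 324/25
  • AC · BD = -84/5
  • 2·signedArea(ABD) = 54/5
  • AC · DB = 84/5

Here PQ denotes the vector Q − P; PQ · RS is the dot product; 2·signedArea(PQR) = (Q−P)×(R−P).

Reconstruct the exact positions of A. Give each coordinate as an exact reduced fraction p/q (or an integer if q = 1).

A = (-7, -8/5)

1. A_x = -7  [AC · DB = 84/5 ∩ AB · CD = 234/5]
2. A_y = -8/5  [AC · DB = 84/5 ∩ AB · CD = 234/5]
   → A = (-7, -8/5)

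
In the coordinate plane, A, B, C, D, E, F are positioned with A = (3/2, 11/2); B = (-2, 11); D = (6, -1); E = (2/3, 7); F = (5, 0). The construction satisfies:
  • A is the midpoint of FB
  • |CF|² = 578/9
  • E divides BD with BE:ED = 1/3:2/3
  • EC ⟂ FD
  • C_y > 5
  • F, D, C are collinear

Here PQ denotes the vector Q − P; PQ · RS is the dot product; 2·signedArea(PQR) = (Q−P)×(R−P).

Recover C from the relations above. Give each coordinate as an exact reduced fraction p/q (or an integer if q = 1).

1. C_x = -2/3  [F, D, C are collinear ∩ EC ⟂ FD]
2. C_y = 17/3  [F, D, C are collinear ∩ EC ⟂ FD]
   → C = (-2/3, 17/3)

C = (-2/3, 17/3)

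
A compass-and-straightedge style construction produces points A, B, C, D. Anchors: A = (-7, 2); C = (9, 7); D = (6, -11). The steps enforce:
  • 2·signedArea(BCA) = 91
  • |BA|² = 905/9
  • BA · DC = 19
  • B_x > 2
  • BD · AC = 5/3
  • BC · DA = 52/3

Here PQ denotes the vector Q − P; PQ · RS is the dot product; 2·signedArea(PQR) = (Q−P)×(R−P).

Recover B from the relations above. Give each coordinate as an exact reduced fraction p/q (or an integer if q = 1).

1. B_x = 8/3  [BD · AC = 5/3 ∩ 2·signedArea(BCA) = 91]
2. B_y = -2/3  [BD · AC = 5/3 ∩ 2·signedArea(BCA) = 91]
   → B = (8/3, -2/3)

B = (8/3, -2/3)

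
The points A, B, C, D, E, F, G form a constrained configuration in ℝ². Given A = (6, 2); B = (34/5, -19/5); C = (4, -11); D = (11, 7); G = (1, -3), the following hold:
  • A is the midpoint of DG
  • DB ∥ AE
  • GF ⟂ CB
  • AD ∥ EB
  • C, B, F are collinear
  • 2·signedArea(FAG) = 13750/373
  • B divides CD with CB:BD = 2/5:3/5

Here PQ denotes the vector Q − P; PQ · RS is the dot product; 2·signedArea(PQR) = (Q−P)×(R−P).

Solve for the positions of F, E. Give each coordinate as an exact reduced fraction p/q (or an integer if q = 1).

1. F_x = 2353/373  [C, B, F are collinear ∩ GF ⟂ CB]
2. F_y = -1889/373  [C, B, F are collinear ∩ GF ⟂ CB]
   → F = (2353/373, -1889/373)
3. E_x = 9/5  [AD ∥ EB ∩ DB ∥ AE]
4. E_y = -44/5  [AD ∥ EB ∩ DB ∥ AE]
   → E = (9/5, -44/5)

E = (9/5, -44/5)
F = (2353/373, -1889/373)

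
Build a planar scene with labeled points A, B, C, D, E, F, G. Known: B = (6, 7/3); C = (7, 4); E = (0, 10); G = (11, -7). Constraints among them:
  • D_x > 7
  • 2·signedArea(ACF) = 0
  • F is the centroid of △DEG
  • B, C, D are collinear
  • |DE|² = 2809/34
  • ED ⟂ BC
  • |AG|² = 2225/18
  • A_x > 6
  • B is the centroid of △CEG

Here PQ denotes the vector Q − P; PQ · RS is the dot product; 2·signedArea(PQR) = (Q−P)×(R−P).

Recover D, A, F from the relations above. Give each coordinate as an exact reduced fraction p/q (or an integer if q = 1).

A = (13/2, 19/6)
D = (265/34, 181/34)
F = (213/34, 283/102)

1. D_x = 265/34  [B, C, D are collinear ∩ ED ⟂ BC]
2. D_y = 181/34  [B, C, D are collinear ∩ ED ⟂ BC]
   → D = (265/34, 181/34)
3. F_x = 213/34  [F is the centroid of △DEG]
4. F_y = 283/102  [F is the centroid of △DEG]
   → F = (213/34, 283/102)
5. A_x = 13/2  [line 125/102·x + -25/34·y + -575/102 = 0 ∩ |AG|² = 2225/18]
6. A_y = 19/6  [line 125/102·x + -25/34·y + -575/102 = 0 ∩ |AG|² = 2225/18]
   → A = (13/2, 19/6)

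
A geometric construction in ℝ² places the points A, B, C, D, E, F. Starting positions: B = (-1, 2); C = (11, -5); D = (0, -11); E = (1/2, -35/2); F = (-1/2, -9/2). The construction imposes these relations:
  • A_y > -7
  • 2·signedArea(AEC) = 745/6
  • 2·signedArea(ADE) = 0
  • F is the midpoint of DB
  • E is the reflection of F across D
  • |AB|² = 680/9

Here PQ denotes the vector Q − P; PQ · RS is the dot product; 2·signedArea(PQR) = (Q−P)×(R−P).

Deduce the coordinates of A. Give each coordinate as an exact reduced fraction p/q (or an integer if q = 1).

1. A_x = -1/3  [2·signedArea(ADE) = 0 ∩ 2·signedArea(AEC) = 745/6]
2. A_y = -20/3  [2·signedArea(ADE) = 0 ∩ 2·signedArea(AEC) = 745/6]
   → A = (-1/3, -20/3)

A = (-1/3, -20/3)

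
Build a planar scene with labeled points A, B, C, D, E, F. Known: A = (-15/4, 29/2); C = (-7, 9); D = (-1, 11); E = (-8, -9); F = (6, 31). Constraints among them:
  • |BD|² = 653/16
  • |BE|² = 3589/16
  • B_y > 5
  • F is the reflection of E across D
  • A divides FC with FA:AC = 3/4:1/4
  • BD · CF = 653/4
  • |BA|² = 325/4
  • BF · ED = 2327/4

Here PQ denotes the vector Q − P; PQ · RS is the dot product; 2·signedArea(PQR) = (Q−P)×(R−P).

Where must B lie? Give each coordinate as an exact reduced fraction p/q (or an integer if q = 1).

B = (-17/4, 11/2)

1. B_x = -17/4  [BF · ED = 2327/4 ∩ BD · CF = 653/4]
2. B_y = 11/2  [BF · ED = 2327/4 ∩ BD · CF = 653/4]
   → B = (-17/4, 11/2)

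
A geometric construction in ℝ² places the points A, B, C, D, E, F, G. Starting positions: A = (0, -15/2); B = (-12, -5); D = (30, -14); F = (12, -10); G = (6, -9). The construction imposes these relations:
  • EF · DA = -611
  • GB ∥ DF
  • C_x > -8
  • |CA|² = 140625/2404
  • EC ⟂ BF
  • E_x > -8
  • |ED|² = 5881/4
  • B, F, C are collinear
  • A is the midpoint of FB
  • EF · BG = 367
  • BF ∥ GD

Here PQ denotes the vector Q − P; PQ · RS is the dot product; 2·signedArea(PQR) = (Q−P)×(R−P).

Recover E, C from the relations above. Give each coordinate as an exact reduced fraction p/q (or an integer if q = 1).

1. E_x = -15/2  [EF · BG = 367 ∩ EF · DA = -611]
2. E_y = -6  [EF · BG = 367 ∩ EF · DA = -611]
   → E = (-15/2, -6)
3. C_x = -4500/601  [B, F, C are collinear ∩ EC ⟂ BF]
4. C_y = -3570/601  [B, F, C are collinear ∩ EC ⟂ BF]
   → C = (-4500/601, -3570/601)

C = (-4500/601, -3570/601)
E = (-15/2, -6)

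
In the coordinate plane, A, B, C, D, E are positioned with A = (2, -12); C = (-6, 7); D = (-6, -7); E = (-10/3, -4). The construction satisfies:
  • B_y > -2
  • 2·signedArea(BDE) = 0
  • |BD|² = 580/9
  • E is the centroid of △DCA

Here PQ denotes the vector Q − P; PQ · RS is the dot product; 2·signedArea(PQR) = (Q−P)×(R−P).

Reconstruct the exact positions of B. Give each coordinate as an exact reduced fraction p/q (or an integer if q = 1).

B = (-2/3, -1)

1. B_x = -2/3  [line -3·x + 8/3·y + 2/3 = 0 ∩ |BD|² = 580/9]
2. B_y = -1  [line -3·x + 8/3·y + 2/3 = 0 ∩ |BD|² = 580/9]
   → B = (-2/3, -1)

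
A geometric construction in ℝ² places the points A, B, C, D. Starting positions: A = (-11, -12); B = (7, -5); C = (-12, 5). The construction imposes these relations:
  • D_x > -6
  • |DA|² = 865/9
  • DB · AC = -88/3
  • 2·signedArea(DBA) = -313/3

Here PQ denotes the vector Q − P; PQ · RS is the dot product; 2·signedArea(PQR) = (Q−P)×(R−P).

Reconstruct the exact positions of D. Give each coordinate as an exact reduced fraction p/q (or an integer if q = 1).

D = (-16/3, -4)

1. D_x = -16/3  [2·signedArea(DBA) = -313/3 ∩ DB · AC = -88/3]
2. D_y = -4  [2·signedArea(DBA) = -313/3 ∩ DB · AC = -88/3]
   → D = (-16/3, -4)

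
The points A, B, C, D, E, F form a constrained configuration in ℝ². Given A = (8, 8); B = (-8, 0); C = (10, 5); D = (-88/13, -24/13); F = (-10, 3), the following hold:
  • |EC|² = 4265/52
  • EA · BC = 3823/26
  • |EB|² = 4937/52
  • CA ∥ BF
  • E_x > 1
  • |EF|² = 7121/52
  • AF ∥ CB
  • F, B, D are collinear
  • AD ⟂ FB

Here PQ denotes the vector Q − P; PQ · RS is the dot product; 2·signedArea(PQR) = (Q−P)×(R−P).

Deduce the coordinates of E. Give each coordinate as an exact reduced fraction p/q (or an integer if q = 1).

1. E_x = 21/13  [line -18·x + -5·y + 961/26 = 0 ∩ |EF|² = 7121/52]
2. E_y = 41/26  [line -18·x + -5·y + 961/26 = 0 ∩ |EF|² = 7121/52]
   → E = (21/13, 41/26)

E = (21/13, 41/26)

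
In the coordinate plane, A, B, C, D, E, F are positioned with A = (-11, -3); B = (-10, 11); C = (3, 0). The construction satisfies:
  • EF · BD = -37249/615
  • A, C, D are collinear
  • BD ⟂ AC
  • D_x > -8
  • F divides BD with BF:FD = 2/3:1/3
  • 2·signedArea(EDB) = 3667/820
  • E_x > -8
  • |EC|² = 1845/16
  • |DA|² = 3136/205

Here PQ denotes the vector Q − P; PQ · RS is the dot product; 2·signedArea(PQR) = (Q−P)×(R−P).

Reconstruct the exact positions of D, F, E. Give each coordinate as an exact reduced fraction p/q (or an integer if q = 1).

D = (-1471/205, -447/205)
E = (-15/2, -9/4)
F = (-1664/205, 1361/615)

1. D_x = -1471/205  [A, C, D are collinear ∩ BD ⟂ AC]
2. D_y = -447/205  [A, C, D are collinear ∩ BD ⟂ AC]
   → D = (-1471/205, -447/205)
3. F_x = -1664/205  [F divides BD with BF:FD = 2/3:1/3]
4. F_y = 1361/615  [F divides BD with BF:FD = 2/3:1/3]
   → F = (-1664/205, 1361/615)
5. E_x = -15/2  [2·signedArea(EDB) = 3667/820 ∩ EF · BD = -37249/615]
6. E_y = -9/4  [2·signedArea(EDB) = 3667/820 ∩ EF · BD = -37249/615]
   → E = (-15/2, -9/4)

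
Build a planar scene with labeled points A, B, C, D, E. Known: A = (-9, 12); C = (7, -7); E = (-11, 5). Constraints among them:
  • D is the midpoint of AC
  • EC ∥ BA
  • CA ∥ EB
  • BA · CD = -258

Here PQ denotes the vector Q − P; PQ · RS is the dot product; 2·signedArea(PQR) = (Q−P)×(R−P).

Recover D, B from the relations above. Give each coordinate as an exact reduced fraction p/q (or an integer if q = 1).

B = (-27, 24)
D = (-1, 5/2)

1. D_x = -1  [D is the midpoint of AC]
2. D_y = 5/2  [D is the midpoint of AC]
   → D = (-1, 5/2)
3. B_x = -27  [EC ∥ BA ∩ CA ∥ EB]
4. B_y = 24  [EC ∥ BA ∩ CA ∥ EB]
   → B = (-27, 24)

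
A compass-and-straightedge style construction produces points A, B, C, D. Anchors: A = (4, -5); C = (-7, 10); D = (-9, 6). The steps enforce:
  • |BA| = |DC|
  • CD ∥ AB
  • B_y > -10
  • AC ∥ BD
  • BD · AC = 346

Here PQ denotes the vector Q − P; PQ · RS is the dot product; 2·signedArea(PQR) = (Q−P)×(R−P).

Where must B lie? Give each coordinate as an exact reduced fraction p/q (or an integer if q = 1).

B = (2, -9)

1. B_x = 2  [AC ∥ BD ∩ CD ∥ AB]
2. B_y = -9  [AC ∥ BD ∩ CD ∥ AB]
   → B = (2, -9)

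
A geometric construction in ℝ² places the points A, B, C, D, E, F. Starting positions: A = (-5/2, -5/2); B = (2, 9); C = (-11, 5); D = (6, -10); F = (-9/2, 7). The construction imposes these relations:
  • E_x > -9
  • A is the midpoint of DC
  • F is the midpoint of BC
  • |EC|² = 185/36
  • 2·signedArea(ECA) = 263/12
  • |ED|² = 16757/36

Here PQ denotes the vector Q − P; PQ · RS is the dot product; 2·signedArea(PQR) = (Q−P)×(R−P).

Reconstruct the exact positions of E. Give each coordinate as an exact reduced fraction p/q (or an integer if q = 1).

E = (-53/6, 17/3)

1. E_x = -53/6  [line 15/2·x + 17/2·y + 217/12 = 0 ∩ |EC|² = 185/36]
2. E_y = 17/3  [line 15/2·x + 17/2·y + 217/12 = 0 ∩ |EC|² = 185/36]
   → E = (-53/6, 17/3)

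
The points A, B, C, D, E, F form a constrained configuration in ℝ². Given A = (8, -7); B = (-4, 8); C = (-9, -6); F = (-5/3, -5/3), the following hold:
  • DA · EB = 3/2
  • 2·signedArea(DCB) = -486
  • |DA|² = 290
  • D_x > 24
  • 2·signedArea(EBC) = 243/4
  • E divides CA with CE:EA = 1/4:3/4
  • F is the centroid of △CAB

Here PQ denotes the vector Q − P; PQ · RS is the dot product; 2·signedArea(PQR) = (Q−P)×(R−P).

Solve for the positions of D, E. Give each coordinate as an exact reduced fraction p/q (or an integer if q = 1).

1. D_x = 25  [line -14·x + 5·y + 390 = 0 ∩ |DA|² = 290]
2. D_y = -8  [line -14·x + 5·y + 390 = 0 ∩ |DA|² = 290]
   → D = (25, -8)
3. E_x = -19/4  [E divides CA with CE:EA = 1/4:3/4]
4. E_y = -25/4  [E divides CA with CE:EA = 1/4:3/4]
   → E = (-19/4, -25/4)

D = (25, -8)
E = (-19/4, -25/4)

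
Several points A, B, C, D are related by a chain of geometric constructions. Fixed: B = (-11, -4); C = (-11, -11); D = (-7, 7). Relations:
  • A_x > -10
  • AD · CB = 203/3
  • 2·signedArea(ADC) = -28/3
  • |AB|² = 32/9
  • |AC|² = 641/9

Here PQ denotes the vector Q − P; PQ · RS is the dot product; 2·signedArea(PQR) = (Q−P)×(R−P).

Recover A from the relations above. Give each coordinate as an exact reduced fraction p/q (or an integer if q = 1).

1. A_x = -29/3  [AD · CB = 203/3 ∩ 2·signedArea(ADC) = -28/3]
2. A_y = -8/3  [AD · CB = 203/3 ∩ 2·signedArea(ADC) = -28/3]
   → A = (-29/3, -8/3)

A = (-29/3, -8/3)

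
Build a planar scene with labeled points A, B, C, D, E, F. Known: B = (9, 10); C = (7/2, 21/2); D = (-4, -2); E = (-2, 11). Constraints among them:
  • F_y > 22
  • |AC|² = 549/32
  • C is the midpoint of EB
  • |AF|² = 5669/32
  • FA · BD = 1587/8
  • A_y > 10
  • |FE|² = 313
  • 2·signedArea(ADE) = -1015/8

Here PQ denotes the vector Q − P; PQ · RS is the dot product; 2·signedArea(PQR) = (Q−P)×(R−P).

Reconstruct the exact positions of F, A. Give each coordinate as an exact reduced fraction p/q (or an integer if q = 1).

1. A_x = 61/8  [line -13·x + 2·y + 631/8 = 0 ∩ |AC|² = 549/32]
2. A_y = 81/8  [line -13·x + 2·y + 631/8 = 0 ∩ |AC|² = 549/32]
   → A = (61/8, 81/8)
3. F_x = 11  [line 13·x + 12·y + -419 = 0 ∩ |FE|² = 313]
4. F_y = 23  [line 13·x + 12·y + -419 = 0 ∩ |FE|² = 313]
   → F = (11, 23)

A = (61/8, 81/8)
F = (11, 23)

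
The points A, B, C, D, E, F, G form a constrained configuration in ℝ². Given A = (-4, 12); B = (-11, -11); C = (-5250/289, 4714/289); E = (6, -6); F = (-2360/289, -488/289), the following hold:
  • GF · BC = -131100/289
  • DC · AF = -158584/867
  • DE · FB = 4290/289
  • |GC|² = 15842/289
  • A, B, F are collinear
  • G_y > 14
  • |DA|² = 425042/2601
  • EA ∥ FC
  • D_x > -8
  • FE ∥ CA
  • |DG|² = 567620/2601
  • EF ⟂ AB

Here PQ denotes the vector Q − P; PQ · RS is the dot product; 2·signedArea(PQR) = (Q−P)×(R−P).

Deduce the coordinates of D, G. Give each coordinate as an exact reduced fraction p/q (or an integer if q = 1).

1. D_x = -6695/867  [line 819/289·x + 2691/289·y + 6942/289 = 0 ∩ |DA|² = 425042/2601]
2. D_y = -199/867  [line 819/289·x + 2691/289·y + 6942/289 = 0 ∩ |DA|² = 425042/2601]
   → D = (-6695/867, -199/867)
3. G_x = -3203/289  [line 2071/289·x + -7893/289·y + 134684/289 = 0 ∩ |DG|² = 567620/2601]
4. G_y = 4091/289  [line 2071/289·x + -7893/289·y + 134684/289 = 0 ∩ |DG|² = 567620/2601]
   → G = (-3203/289, 4091/289)

D = (-6695/867, -199/867)
G = (-3203/289, 4091/289)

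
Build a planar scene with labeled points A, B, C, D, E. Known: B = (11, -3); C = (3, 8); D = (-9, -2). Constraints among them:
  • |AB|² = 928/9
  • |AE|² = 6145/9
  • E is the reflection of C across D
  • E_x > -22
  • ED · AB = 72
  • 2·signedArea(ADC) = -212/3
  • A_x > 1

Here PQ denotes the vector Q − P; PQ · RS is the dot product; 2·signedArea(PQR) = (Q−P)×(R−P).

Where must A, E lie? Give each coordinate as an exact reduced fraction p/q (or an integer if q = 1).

1. E_x = -21  [E is the reflection of C across D]
2. E_y = -12  [E is the reflection of C across D]
   → E = (-21, -12)
3. A_x = 5/3  [2·signedArea(ADC) = -212/3 ∩ ED · AB = 72]
4. A_y = 1  [2·signedArea(ADC) = -212/3 ∩ ED · AB = 72]
   → A = (5/3, 1)

A = (5/3, 1)
E = (-21, -12)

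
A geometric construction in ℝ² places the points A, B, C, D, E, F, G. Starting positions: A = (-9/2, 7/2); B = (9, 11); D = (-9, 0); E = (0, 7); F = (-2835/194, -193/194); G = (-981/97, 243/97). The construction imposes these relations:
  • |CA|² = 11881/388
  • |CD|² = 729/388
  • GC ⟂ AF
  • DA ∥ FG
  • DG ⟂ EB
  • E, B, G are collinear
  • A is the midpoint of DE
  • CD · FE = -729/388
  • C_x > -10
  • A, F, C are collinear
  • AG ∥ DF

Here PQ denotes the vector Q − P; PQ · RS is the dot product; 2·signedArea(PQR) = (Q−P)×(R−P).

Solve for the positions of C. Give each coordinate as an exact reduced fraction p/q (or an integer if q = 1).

C = (-927/97, 243/194)

1. C_x = -927/97  [A, F, C are collinear ∩ GC ⟂ AF]
2. C_y = 243/194  [A, F, C are collinear ∩ GC ⟂ AF]
   → C = (-927/97, 243/194)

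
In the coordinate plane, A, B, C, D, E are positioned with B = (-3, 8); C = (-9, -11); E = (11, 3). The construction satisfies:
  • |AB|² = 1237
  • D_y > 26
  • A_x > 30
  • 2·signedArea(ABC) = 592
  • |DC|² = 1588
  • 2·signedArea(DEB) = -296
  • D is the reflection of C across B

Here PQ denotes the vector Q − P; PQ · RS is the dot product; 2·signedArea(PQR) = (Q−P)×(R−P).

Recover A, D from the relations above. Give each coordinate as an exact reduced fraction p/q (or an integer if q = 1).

A = (31, 17)
D = (3, 27)

1. A_x = 31  [line 19·x + -6·y + -487 = 0 ∩ |AB|² = 1237]
2. A_y = 17  [line 19·x + -6·y + -487 = 0 ∩ |AB|² = 1237]
   → A = (31, 17)
3. D_x = 3  [D is the reflection of C across B]
4. D_y = 27  [D is the reflection of C across B]
   → D = (3, 27)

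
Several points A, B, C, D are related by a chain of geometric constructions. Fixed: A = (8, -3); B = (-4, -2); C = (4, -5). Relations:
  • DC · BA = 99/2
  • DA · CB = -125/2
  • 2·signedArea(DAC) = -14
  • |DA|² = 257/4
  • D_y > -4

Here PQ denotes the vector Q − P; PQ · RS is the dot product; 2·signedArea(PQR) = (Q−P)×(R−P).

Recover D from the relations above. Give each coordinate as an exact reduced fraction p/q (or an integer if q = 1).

1. D_x = 0  [DA · CB = -125/2 ∩ 2·signedArea(DAC) = -14]
2. D_y = -7/2  [DA · CB = -125/2 ∩ 2·signedArea(DAC) = -14]
   → D = (0, -7/2)

D = (0, -7/2)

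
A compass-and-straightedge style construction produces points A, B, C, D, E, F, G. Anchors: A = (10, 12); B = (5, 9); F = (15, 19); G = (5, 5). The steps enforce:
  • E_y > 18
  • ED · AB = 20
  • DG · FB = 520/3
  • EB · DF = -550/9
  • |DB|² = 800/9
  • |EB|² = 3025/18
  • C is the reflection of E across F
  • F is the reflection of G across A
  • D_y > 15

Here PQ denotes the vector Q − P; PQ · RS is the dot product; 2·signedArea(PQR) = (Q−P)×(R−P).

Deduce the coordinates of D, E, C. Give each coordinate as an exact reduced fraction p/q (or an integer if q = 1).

1. D_x = 35/3  [line 10·x + 10·y + -820/3 = 0 ∩ |DB|² = 800/9]
2. D_y = 47/3  [line 10·x + 10·y + -820/3 = 0 ∩ |DB|² = 800/9]
   → D = (35/3, 47/3)
3. E_x = 85/6  [ED · AB = 20 ∩ EB · DF = -550/9]
4. E_y = 109/6  [ED · AB = 20 ∩ EB · DF = -550/9]
   → E = (85/6, 109/6)
5. C_x = 95/6  [C is the reflection of E across F]
6. C_y = 119/6  [C is the reflection of E across F]
   → C = (95/6, 119/6)

C = (95/6, 119/6)
D = (35/3, 47/3)
E = (85/6, 109/6)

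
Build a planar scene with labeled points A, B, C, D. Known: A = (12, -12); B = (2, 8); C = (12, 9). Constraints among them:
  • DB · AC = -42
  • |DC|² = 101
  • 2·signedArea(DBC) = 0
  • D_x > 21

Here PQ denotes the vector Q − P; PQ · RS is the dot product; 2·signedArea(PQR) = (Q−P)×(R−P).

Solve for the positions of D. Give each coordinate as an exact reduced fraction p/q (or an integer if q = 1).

1. D_x = 22  [2·signedArea(DBC) = 0 ∩ DB · AC = -42]
2. D_y = 10  [2·signedArea(DBC) = 0 ∩ DB · AC = -42]
   → D = (22, 10)

D = (22, 10)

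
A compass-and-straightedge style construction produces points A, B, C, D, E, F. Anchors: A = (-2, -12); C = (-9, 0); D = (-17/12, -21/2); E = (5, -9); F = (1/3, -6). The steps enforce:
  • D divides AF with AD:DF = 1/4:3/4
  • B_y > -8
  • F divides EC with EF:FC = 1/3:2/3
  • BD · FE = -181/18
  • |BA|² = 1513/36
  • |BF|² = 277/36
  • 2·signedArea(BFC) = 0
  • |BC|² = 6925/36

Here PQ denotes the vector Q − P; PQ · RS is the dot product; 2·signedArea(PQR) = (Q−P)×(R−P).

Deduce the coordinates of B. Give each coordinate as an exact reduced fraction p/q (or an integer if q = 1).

B = (8/3, -15/2)

1. B_x = 8/3  [2·signedArea(BFC) = 0 ∩ BD · FE = -181/18]
2. B_y = -15/2  [2·signedArea(BFC) = 0 ∩ BD · FE = -181/18]
   → B = (8/3, -15/2)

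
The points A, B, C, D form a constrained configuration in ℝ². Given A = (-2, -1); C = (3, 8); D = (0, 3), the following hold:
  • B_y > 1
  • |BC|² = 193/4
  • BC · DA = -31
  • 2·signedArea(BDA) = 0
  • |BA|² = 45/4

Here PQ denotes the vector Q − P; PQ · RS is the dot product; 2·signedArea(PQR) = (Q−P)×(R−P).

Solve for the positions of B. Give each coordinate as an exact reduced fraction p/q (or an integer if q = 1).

B = (-1/2, 2)

1. B_x = -1/2  [2·signedArea(BDA) = 0 ∩ BC · DA = -31]
2. B_y = 2  [2·signedArea(BDA) = 0 ∩ BC · DA = -31]
   → B = (-1/2, 2)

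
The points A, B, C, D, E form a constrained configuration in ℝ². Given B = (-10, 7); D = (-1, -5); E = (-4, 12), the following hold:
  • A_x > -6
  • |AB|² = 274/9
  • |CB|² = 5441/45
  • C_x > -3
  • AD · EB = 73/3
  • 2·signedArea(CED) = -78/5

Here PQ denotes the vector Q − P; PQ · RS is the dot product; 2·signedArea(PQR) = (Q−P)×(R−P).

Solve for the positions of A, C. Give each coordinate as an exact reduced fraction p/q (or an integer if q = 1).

1. A_x = -5  [line 6·x + 5·y + 20/3 = 0 ∩ |AB|² = 274/9]
2. A_y = 14/3  [line 6·x + 5·y + 20/3 = 0 ∩ |AB|² = 274/9]
   → A = (-5, 14/3)
3. C_x = -13/5  [line 17·x + 3·y + 238/5 = 0 ∩ |CB|² = 5441/45]
4. C_y = -17/15  [line 17·x + 3·y + 238/5 = 0 ∩ |CB|² = 5441/45]
   → C = (-13/5, -17/15)

A = (-5, 14/3)
C = (-13/5, -17/15)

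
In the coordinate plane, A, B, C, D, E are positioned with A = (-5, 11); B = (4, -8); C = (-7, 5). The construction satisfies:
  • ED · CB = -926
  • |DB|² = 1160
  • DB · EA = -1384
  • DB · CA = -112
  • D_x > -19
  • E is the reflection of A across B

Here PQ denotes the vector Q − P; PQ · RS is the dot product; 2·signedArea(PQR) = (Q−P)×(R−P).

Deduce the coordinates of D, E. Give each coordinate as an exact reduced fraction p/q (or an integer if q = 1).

1. E_x = 13  [E is the reflection of A across B]
2. E_y = -27  [E is the reflection of A across B]
   → E = (13, -27)
3. D_x = -18  [DB · CA = -112 ∩ DB · EA = -1384]
4. D_y = 18  [DB · CA = -112 ∩ DB · EA = -1384]
   → D = (-18, 18)

D = (-18, 18)
E = (13, -27)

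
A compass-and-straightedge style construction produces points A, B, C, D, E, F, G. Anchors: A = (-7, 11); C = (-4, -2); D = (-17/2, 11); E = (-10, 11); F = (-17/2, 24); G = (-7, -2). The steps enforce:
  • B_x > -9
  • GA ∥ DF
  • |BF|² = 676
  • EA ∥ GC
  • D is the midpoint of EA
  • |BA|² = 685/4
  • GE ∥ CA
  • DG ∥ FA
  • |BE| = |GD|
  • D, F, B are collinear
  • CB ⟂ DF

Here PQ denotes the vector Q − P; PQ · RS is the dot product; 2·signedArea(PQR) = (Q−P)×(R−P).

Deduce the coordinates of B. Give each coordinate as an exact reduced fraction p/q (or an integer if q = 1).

B = (-17/2, -2)

1. B_x = -17/2  [D, F, B are collinear ∩ CB ⟂ DF]
2. B_y = -2  [D, F, B are collinear ∩ CB ⟂ DF]
   → B = (-17/2, -2)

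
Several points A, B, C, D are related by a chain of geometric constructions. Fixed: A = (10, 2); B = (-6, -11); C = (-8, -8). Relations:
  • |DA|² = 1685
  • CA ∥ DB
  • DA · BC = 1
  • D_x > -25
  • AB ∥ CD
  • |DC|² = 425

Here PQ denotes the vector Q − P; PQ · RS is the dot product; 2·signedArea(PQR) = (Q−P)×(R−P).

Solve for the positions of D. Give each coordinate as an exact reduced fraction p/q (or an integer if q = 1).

1. D_x = -24  [CA ∥ DB ∩ AB ∥ CD]
2. D_y = -21  [CA ∥ DB ∩ AB ∥ CD]
   → D = (-24, -21)

D = (-24, -21)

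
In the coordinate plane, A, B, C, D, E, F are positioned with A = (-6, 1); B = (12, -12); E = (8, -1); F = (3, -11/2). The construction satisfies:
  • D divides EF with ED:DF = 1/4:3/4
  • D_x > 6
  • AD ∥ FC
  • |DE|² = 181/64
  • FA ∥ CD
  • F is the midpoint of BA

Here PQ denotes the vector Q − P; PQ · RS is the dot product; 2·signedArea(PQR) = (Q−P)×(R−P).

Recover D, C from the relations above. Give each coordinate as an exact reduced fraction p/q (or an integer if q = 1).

C = (63/4, -69/8)
D = (27/4, -17/8)

1. D_x = 27/4  [D divides EF with ED:DF = 1/4:3/4]
2. D_y = -17/8  [D divides EF with ED:DF = 1/4:3/4]
   → D = (27/4, -17/8)
3. C_x = 63/4  [FA ∥ CD ∩ AD ∥ FC]
4. C_y = -69/8  [FA ∥ CD ∩ AD ∥ FC]
   → C = (63/4, -69/8)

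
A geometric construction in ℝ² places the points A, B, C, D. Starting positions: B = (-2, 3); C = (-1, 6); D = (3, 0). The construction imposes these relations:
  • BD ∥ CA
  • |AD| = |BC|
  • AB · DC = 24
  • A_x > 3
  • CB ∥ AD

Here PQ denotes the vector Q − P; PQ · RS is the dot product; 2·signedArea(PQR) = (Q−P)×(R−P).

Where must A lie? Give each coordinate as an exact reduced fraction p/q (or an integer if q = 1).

A = (4, 3)

1. A_x = 4  [CB ∥ AD ∩ BD ∥ CA]
2. A_y = 3  [CB ∥ AD ∩ BD ∥ CA]
   → A = (4, 3)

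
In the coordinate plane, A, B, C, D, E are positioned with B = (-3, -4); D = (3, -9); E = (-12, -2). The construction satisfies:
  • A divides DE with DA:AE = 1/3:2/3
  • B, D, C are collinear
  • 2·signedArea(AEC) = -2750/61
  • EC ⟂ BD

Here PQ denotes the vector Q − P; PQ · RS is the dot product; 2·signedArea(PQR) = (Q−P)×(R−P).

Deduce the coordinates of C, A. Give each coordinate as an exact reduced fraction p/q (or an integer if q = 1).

1. C_x = -567/61  [B, D, C are collinear ∩ EC ⟂ BD]
2. C_y = 76/61  [B, D, C are collinear ∩ EC ⟂ BD]
   → C = (-567/61, 76/61)
3. A_x = -2  [A divides DE with DA:AE = 1/3:2/3]
4. A_y = -20/3  [A divides DE with DA:AE = 1/3:2/3]
   → A = (-2, -20/3)

A = (-2, -20/3)
C = (-567/61, 76/61)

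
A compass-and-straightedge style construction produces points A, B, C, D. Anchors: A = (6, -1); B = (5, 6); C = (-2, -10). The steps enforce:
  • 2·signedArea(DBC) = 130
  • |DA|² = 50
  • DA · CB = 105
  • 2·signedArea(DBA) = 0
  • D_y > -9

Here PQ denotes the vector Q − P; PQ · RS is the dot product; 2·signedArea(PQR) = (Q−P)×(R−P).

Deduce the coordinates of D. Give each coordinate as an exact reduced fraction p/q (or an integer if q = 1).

D = (7, -8)

1. D_x = 7  [2·signedArea(DBA) = 0 ∩ 2·signedArea(DBC) = 130]
2. D_y = -8  [2·signedArea(DBA) = 0 ∩ 2·signedArea(DBC) = 130]
   → D = (7, -8)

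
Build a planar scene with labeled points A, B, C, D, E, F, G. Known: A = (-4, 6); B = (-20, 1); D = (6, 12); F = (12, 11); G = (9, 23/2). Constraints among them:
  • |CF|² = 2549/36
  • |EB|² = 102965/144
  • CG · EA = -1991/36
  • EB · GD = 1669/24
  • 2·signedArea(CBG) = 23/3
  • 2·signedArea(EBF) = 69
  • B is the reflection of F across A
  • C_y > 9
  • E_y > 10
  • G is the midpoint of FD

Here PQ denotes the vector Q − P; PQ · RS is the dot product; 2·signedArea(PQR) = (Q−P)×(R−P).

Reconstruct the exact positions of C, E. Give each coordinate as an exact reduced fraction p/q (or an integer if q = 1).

C = (11/3, 59/6)
E = (29/6, 131/12)

1. E_x = 29/6  [EB · GD = 1669/24 ∩ 2·signedArea(EBF) = 69]
2. E_y = 131/12  [EB · GD = 1669/24 ∩ 2·signedArea(EBF) = 69]
   → E = (29/6, 131/12)
3. C_x = 11/3  [CG · EA = -1991/36 ∩ 2·signedArea(CBG) = 23/3]
4. C_y = 59/6  [CG · EA = -1991/36 ∩ 2·signedArea(CBG) = 23/3]
   → C = (11/3, 59/6)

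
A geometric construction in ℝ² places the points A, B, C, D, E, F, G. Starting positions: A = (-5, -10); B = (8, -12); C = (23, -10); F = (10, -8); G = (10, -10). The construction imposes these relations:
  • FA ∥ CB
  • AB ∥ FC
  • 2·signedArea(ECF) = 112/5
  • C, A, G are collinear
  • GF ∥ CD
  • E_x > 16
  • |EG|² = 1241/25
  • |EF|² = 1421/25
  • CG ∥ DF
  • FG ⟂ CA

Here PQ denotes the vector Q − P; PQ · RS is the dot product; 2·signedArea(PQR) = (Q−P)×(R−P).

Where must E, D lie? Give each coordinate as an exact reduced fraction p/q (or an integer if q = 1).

1. E_x = 17  [line -2·x + -13·y + -532/5 = 0 ∩ |EF|² = 1421/25]
2. E_y = -54/5  [line -2·x + -13·y + -532/5 = 0 ∩ |EF|² = 1421/25]
   → E = (17, -54/5)
3. D_x = 23  [CG ∥ DF ∩ GF ∥ CD]
4. D_y = -8  [CG ∥ DF ∩ GF ∥ CD]
   → D = (23, -8)

D = (23, -8)
E = (17, -54/5)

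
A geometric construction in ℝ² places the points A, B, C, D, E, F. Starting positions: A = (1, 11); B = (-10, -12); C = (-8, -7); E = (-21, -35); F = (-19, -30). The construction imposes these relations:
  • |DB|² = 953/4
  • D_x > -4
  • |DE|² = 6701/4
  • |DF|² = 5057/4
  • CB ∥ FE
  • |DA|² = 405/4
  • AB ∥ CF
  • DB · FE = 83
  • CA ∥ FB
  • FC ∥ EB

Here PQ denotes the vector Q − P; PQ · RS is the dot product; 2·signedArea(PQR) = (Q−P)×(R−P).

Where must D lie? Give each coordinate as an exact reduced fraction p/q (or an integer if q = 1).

D = (-7/2, 2)

1. D_x = -7/2  [line 2·x + 5·y + -3 = 0 ∩ |DE|² = 6701/4]
2. D_y = 2  [line 2·x + 5·y + -3 = 0 ∩ |DE|² = 6701/4]
   → D = (-7/2, 2)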